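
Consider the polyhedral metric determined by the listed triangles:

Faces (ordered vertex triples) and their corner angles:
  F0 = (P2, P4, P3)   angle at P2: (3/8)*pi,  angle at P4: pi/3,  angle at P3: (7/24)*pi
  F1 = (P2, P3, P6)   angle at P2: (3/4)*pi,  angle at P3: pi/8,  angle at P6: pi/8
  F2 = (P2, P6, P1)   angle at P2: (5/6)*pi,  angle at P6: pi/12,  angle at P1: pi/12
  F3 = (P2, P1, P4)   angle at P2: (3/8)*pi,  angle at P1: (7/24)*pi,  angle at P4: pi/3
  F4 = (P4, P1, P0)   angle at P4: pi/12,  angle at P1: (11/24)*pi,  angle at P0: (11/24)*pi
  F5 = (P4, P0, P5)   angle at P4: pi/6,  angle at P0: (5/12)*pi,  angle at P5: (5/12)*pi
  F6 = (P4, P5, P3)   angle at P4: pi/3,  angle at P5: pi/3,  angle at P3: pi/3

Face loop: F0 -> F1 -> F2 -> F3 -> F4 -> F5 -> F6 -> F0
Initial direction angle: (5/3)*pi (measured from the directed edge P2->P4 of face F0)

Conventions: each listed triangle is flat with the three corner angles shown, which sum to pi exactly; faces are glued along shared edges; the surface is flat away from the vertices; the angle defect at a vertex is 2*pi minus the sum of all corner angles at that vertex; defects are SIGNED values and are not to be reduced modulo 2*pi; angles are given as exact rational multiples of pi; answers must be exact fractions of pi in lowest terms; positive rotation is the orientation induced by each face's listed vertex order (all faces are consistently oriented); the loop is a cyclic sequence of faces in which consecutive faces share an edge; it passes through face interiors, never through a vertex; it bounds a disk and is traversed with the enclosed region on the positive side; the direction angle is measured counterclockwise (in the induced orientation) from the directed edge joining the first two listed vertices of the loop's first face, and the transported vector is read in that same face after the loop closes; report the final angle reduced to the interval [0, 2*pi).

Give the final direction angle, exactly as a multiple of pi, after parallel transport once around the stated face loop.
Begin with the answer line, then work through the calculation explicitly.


Answer: final direction angle = pi/12

enclosed vertex P2: corner angles sum to (7/3)*pi, defect = 2*pi - (7/3)*pi = -pi/3
enclosed vertex P4: corner angles sum to (5/4)*pi, defect = 2*pi - (5/4)*pi = (3/4)*pi
summing the enclosed defects onto the initial angle, mod 2*pi in the induced orientation:
final angle = (5/3)*pi + (5/12)*pi = pi/12 (mod 2*pi)


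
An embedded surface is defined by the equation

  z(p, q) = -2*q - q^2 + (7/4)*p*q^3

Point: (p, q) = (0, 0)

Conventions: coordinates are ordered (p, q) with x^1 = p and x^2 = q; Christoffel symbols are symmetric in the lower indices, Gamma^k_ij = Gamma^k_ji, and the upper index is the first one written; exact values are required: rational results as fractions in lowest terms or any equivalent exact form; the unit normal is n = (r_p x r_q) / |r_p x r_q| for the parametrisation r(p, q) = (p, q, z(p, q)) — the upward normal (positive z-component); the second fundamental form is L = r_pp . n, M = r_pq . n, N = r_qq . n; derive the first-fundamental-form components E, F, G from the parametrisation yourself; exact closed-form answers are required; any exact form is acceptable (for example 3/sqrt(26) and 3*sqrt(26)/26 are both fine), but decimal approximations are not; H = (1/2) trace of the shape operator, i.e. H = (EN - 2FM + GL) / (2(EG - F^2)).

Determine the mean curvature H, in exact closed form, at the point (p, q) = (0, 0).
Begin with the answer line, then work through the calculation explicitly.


Answer: H = -sqrt(5)/25

z_p = 0, z_q = -2, z_pp = 0, z_pq = 0, z_qq = -2
E = 1, F = 0, G = 5; answer radicand W^2 = 5
unnormalised second-form numerators: l = 0, m = 0, n = -2; L = l/sqrt(5), and similarly M = m/sqrt(W^2), N = n/sqrt(W^2)
H = (E*n - 2*F*m + G*l) / (2*(EG - F^2)*sqrt(W^2)); E*n - 2*F*m + G*l = -2, EG - F^2 = 5, so H = (-1/5)/sqrt(5)


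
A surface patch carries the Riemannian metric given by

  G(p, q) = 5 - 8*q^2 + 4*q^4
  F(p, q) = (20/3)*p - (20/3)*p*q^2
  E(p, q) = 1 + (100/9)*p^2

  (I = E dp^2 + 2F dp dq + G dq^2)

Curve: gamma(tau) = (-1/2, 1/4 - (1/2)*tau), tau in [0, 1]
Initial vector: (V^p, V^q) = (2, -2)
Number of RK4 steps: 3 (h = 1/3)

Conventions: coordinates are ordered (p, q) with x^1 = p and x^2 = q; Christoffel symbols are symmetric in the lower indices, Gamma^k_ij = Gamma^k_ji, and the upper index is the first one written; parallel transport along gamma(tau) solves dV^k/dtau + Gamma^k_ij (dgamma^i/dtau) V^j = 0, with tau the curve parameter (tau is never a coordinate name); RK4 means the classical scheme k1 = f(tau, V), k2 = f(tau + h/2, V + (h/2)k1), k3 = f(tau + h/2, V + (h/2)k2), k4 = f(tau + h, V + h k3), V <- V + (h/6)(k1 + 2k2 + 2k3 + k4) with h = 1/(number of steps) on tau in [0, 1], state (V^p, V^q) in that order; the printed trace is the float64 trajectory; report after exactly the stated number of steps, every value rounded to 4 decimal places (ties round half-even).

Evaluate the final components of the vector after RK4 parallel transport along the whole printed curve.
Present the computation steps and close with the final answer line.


gamma'(tau) = (0, -1/2); f(tau, V)^k = -Gamma^k_ij(gamma(tau)) gamma'^i(tau) V^j; h = 1/3; intermediate values shown to 6 dp
curve data and Christoffel symbols at the stage parameters:
  tau = 0.000000: gamma = (-0.500000, 0.250000), gamma' = (0.000000, -0.500000); Gamma_ppp = -0.761723, Gamma_ppq = 0.000000, Gamma_pqq = 0.228517, Gamma_qpp = 0.856939, Gamma_qpq = 0.000000, Gamma_qqq = -0.257082
  tau = 0.166667: gamma = (-0.500000, 0.166667), gamma' = (0.000000, -0.500000); Gamma_ppp = -0.734994, Gamma_ppq = 0.000000, Gamma_pqq = 0.146999, Gamma_qpp = 0.857493, Gamma_qpq = 0.000000, Gamma_qqq = -0.171499
  tau = 0.333333: gamma = (-0.500000, 0.083333), gamma' = (0.000000, -0.500000); Gamma_ppp = -0.719406, Gamma_ppq = 0.000000, Gamma_pqq = 0.071941, Gamma_qpp = 0.857293, Gamma_qpq = 0.000000, Gamma_qqq = -0.085729
  tau = 0.500000: gamma = (-0.500000, 0.000000), gamma' = (0.000000, -0.500000); Gamma_ppp = -0.714286, Gamma_ppq = 0.000000, Gamma_pqq = 0.000000, Gamma_qpp = 0.857143, Gamma_qpq = 0.000000, Gamma_qqq = 0.000000
  tau = 0.666667: gamma = (-0.500000, -0.083333), gamma' = (0.000000, -0.500000); Gamma_ppp = -0.719406, Gamma_ppq = 0.000000, Gamma_pqq = -0.071941, Gamma_qpp = 0.857293, Gamma_qpq = 0.000000, Gamma_qqq = 0.085729
  tau = 0.833333: gamma = (-0.500000, -0.166667), gamma' = (0.000000, -0.500000); Gamma_ppp = -0.734994, Gamma_ppq = 0.000000, Gamma_pqq = -0.146999, Gamma_qpp = 0.857493, Gamma_qpq = 0.000000, Gamma_qqq = 0.171499
  tau = 1.000000: gamma = (-0.500000, -0.250000), gamma' = (0.000000, -0.500000); Gamma_ppp = -0.761723, Gamma_ppq = 0.000000, Gamma_pqq = -0.228517, Gamma_qpp = 0.856939, Gamma_qpq = 0.000000, Gamma_qqq = 0.257082
step 0: V^p = 2.0000, V^q = -2.0000
step 1: k1 = (-0.228517, 0.257082), k2 = (-0.143850, 0.167824), k3 = (-0.144943, 0.169100), k4 = (-0.069913, 0.083313); V <- V + (h/6)(k1 + 2k2 + 2k3 + k4): V^p = 1.9513, V^q = -1.9437
step 2: k1 = (-0.069914, 0.083314), k2 = (0.000000, 0.000000), k3 = (0.000000, 0.000000), k4 = (0.069914, -0.083314); V <- V + (h/6)(k1 + 2k2 + 2k3 + k4): V^p = 1.9513, V^q = -1.9437
step 3: k1 = (0.069914, -0.083314), k2 = (0.143878, -0.167858), k3 = (0.144914, -0.169066), k4 = (0.228518, -0.257083); V <- V + (h/6)(k1 + 2k2 + 2k3 + k4): V^p = 2.0000, V^q = -2.0000

Answer: V^p = 2.0000, V^q = -2.0000


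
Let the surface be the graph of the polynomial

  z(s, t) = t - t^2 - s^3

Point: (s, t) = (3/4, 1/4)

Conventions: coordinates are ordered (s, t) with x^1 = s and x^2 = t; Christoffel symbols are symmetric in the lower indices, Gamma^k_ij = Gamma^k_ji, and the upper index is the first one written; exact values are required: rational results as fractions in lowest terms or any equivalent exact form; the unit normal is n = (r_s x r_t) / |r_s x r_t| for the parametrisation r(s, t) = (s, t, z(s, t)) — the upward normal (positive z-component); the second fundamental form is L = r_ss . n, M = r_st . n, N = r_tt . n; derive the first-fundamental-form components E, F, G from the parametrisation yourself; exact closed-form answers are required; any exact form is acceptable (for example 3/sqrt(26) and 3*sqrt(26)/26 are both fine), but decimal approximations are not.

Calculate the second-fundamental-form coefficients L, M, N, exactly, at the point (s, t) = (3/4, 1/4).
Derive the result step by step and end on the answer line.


z_s = -27/16, z_t = 1/2, z_ss = -9/2, z_st = 0, z_tt = -2
E = 985/256, F = -27/32, G = 5/4; answer radicand W^2 = 1049/256
unnormalised second-form numerators: l = -9/2, m = 0, n = -2; L = l/sqrt(1049/256), and similarly M = m/sqrt(W^2), N = n/sqrt(W^2)

Answer: L = -72*sqrt(1049)/1049, M = 0, N = -32*sqrt(1049)/1049


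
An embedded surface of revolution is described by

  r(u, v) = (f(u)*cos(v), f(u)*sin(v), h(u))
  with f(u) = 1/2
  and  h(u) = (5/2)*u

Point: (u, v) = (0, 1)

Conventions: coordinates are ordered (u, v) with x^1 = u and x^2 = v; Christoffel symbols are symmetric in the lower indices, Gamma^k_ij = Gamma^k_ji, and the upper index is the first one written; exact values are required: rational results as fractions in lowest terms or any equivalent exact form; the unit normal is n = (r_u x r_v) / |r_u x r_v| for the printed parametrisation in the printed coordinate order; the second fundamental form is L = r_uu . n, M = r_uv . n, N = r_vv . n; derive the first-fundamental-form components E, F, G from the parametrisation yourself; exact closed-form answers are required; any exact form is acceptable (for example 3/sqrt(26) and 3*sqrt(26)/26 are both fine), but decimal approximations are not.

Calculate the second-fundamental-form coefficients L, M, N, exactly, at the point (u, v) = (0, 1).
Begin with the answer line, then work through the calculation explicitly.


Answer: L = 0, M = 0, N = 1/2

f = 1/2, f' = 0, f'' = 0, h' = 5/2, h'' = 0
E = 25/4, F = 0, G = 1/4; answer radicand W^2 = 25/4
unnormalised second-form numerators: l = 0, m = 0, n = 5/4; L = l/sqrt(25/4), and similarly M = m/sqrt(W^2), N = n/sqrt(W^2)


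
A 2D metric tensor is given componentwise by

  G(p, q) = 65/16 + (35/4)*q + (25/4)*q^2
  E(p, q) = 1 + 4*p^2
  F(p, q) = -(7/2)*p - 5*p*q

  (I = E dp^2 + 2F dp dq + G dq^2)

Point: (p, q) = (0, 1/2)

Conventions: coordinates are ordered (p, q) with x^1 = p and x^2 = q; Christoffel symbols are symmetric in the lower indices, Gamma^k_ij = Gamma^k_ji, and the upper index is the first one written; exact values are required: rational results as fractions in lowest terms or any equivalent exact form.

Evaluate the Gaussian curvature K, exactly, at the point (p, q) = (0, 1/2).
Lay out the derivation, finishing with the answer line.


E = 1, F = 0, G = 10, EG - F^2 = 10 at the point
E_p = 0, E_q = 0, F_p = -6, F_q = 0, G_p = 0, G_q = 15
E_qq = 0, F_pq = -5, G_pp = 0
By Brioschi, K is (det M1 - det M2) divided by (EG - F^2) squared.
M1 = [[-E_qq/2 + F_pq - G_pp/2, E_p/2, F_p - E_q/2], [F_q - G_p/2, E, F], [G_q/2, F, G]] = [[-5, 0, -6], [0, 1, 0], [15/2, 0, 10]]; det M1 = -5
M2 = [[0, E_q/2, G_p/2], [E_q/2, E, F], [G_p/2, F, G]] = [[0, 0, 0], [0, 1, 0], [0, 0, 10]]; det M2 = 0
det M1 - det M2 = -5; K = -5 / (10)^2 = -1/20

Answer: K = -1/20


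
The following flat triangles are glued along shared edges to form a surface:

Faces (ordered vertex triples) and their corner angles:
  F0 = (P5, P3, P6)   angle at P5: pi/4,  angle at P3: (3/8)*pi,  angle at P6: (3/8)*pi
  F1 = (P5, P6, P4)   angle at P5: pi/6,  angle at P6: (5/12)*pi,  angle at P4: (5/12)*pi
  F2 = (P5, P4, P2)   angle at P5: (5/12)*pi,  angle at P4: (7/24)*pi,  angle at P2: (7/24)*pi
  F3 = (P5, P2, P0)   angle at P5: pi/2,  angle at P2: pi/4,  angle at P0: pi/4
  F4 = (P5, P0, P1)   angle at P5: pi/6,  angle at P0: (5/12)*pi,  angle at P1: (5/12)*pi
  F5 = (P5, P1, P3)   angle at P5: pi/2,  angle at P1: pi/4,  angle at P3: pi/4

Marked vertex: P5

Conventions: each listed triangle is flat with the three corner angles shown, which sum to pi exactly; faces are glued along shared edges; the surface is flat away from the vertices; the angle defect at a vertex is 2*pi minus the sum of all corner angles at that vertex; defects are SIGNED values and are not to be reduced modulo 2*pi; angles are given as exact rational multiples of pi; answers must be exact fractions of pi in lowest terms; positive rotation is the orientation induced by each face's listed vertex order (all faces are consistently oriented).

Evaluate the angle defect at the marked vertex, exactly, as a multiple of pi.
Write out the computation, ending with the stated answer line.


Sum of corner angles at P5: 2*pi
defect = 2*pi - 2*pi

Answer: defect(P5) = 0


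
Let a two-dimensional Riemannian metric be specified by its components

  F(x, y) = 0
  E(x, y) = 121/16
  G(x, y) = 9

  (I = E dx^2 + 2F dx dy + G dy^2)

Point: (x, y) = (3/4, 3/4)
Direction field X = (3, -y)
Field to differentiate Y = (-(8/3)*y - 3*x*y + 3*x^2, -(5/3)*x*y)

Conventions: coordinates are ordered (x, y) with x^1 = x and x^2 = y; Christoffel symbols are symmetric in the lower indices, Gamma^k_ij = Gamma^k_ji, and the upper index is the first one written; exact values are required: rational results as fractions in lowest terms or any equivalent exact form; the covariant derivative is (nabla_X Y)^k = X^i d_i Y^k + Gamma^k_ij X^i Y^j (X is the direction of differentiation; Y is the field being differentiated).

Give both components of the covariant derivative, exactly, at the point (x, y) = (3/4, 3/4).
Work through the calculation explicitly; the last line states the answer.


E = 121/16, F = 0, G = 9 at the point
E_x = 0, E_y = 0, F_x = 0, F_y = 0, G_x = 0, G_y = 0
EG - F^2 = 1089/16;  g^inv = (16/1089) * [[9, 0], [0, 121/16]]
first-kind symbols [ij,l] = (1/2)(d_i g_jl + d_j g_il - d_l g_ij): [xx,x] = E_x/2 = 0, [xx,y] = F_x - E_y/2 = 0, [xy,x] = E_y/2 = 0, [xy,y] = G_x/2 = 0, [yy,x] = F_y - G_x/2 = 0, [yy,y] = G_y/2 = 0
Gamma^x_ij = (G*[ij,x] - F*[ij,y])/(EG - F^2), Gamma^y_ij = (E*[ij,y] - F*[ij,x])/(EG - F^2)
Gamma_xxx = 0, Gamma_xxy = 0, Gamma_xyy = 0, Gamma_yxx = 0, Gamma_yxy = 0, Gamma_yyy = 0
X = (3, -3/4), Y = (-2, -15/16) at the point

Answer: (nabla_X Y)^x = 167/16, (nabla_X Y)^y = -45/16


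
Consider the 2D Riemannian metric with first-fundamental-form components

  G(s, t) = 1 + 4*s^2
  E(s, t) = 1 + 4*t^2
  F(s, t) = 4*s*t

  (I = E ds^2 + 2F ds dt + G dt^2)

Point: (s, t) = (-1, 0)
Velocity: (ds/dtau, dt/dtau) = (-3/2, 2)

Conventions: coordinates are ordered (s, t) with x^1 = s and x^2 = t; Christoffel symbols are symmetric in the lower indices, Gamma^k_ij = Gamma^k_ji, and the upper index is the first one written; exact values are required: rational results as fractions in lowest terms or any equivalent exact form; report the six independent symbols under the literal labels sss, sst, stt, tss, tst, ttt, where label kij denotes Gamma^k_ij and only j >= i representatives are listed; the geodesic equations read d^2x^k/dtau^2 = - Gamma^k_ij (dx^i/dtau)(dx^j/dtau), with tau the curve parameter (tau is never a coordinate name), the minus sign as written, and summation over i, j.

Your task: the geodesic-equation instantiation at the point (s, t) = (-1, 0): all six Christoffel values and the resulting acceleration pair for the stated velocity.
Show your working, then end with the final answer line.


E = 1, F = 0, G = 5 at the point
E_s = 0, E_t = 0, F_s = 0, F_t = -4, G_s = -8, G_t = 0
EG - F^2 = 5;  g^inv = (1/5) * [[5, 0], [0, 1]]
first-kind symbols [ij,l] = (1/2)(d_i g_jl + d_j g_il - d_l g_ij): [ss,s] = E_s/2 = 0, [ss,t] = F_s - E_t/2 = 0, [st,s] = E_t/2 = 0, [st,t] = G_s/2 = -4, [tt,s] = F_t - G_s/2 = 0, [tt,t] = G_t/2 = 0
Gamma^s_ij = (G*[ij,s] - F*[ij,t])/(EG - F^2), Gamma^t_ij = (E*[ij,t] - F*[ij,s])/(EG - F^2)
Gamma_sss = 0, Gamma_sst = 0, Gamma_stt = 0, Gamma_tss = 0, Gamma_tst = -4/5, Gamma_ttt = 0
d^2s/dtau^2 = -(Gamma_sss*(-3/2)^2 + 2*Gamma_sst*(-3/2)*(2) + Gamma_stt*(2)^2) = 0
d^2t/dtau^2 = -(Gamma_tss*(-3/2)^2 + 2*Gamma_tst*(-3/2)*(2) + Gamma_ttt*(2)^2) = -24/5

Answer: Gamma_sss = 0, Gamma_sst = 0, Gamma_stt = 0, Gamma_tss = 0, Gamma_tst = -4/5, Gamma_ttt = 0; accelerations (d^2s/dtau^2, d^2t/dtau^2) = (0, -24/5)


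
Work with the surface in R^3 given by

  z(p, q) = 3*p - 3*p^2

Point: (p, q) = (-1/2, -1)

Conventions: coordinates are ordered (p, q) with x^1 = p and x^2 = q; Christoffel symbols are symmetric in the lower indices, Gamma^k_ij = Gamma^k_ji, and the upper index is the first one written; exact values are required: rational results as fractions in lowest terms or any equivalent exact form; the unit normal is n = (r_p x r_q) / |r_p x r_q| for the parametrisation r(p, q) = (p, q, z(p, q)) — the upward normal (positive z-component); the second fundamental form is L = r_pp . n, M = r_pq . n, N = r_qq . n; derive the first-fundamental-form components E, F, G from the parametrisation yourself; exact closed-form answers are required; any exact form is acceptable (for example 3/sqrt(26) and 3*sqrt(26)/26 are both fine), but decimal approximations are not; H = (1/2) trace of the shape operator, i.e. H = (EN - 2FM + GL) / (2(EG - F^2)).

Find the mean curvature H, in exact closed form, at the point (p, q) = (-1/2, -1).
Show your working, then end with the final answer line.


z_p = 6, z_q = 0, z_pp = -6, z_pq = 0, z_qq = 0
E = 37, F = 0, G = 1; answer radicand W^2 = 37
unnormalised second-form numerators: l = -6, m = 0, n = 0; L = l/sqrt(37), and similarly M = m/sqrt(W^2), N = n/sqrt(W^2)
H = (E*n - 2*F*m + G*l) / (2*(EG - F^2)*sqrt(W^2)); E*n - 2*F*m + G*l = -6, EG - F^2 = 37, so H = (-3/37)/sqrt(37)

Answer: H = -3*sqrt(37)/1369


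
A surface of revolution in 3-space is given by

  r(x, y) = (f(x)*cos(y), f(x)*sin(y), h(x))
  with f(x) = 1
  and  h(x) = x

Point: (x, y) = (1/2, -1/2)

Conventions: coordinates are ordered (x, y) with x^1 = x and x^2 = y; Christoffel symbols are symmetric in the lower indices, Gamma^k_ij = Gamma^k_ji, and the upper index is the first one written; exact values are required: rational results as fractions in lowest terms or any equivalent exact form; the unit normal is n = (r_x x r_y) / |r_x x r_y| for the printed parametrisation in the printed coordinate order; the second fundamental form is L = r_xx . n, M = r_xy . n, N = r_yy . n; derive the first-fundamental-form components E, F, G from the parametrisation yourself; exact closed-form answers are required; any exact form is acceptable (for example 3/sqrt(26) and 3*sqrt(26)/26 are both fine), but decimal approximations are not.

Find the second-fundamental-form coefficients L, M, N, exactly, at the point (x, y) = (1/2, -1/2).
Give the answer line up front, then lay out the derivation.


Answer: L = 0, M = 0, N = 1

f = 1, f' = 0, f'' = 0, h' = 1, h'' = 0
E = 1, F = 0, G = 1; answer radicand W^2 = 1
unnormalised second-form numerators: l = 0, m = 0, n = 1; L = l/sqrt(1), and similarly M = m/sqrt(W^2), N = n/sqrt(W^2)


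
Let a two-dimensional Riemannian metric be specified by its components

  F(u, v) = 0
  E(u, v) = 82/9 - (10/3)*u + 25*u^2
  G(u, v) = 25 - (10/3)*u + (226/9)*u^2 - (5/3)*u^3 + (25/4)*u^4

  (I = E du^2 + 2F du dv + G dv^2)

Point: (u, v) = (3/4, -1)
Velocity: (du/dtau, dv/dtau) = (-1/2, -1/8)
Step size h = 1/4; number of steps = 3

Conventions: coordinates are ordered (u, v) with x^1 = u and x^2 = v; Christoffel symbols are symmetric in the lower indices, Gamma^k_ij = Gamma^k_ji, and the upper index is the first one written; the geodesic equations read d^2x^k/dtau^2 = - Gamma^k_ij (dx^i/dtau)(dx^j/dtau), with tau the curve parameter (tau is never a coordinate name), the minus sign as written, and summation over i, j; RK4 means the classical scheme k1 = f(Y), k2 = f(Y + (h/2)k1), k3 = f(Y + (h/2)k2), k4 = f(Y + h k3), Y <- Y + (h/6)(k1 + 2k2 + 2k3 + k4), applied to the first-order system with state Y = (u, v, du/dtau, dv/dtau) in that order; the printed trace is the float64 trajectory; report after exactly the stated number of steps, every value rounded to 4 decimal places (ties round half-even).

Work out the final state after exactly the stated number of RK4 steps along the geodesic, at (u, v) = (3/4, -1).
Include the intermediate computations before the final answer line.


f(Y) = (du/dtau, dv/dtau, -Gamma^u_ij Y'^i Y'^j, -Gamma^v_ij Y'^i Y'^j) with the Gammas evaluated at the stage position; h = 0.250000; intermediate values shown to 6 dp
step 0: u = 0.7500, v = -1.0000, du/dtau = -0.5000, dv/dtau = -0.1250
step 1:
  k1: at (u, v) = (0.750000, -1.000000), (du/dtau, dv/dtau) = (-0.500000, -0.125000); Gamma_uuu = 0.826335, Gamma_uuv = 0.000000, Gamma_uvv = -1.017425, Gamma_vuu = 0.000000, Gamma_vuv = 0.554992, Gamma_vvv = 0.000000; k1 = (-0.500000, -0.125000, -0.190687, -0.069374)
  k2: at (u, v) = (0.687500, -1.015625), (du/dtau, dv/dtau) = (-0.523836, -0.133672); Gamma_uuu = 0.832848, Gamma_uuv = 0.000000, Gamma_uvv = -0.991501, Gamma_vuu = 0.000000, Gamma_vuv = 0.521492, Gamma_vvv = 0.000000; k2 = (-0.523836, -0.133672, -0.210821, -0.073032)
  k3: at (u, v) = (0.684521, -1.016709), (du/dtau, dv/dtau) = (-0.526353, -0.134129); Gamma_uuu = 0.832975, Gamma_uuv = 0.000000, Gamma_uvv = -0.990116, Gamma_vuu = 0.000000, Gamma_vuv = 0.519795, Gamma_vvv = 0.000000; k3 = (-0.526353, -0.134129, -0.212961, -0.073394)
  k4: at (u, v) = (0.618412, -1.033532), (du/dtau, dv/dtau) = (-0.553240, -0.143349); Gamma_uuu = 0.830413, Gamma_uuv = 0.000000, Gamma_uvv = -0.954966, Gamma_vuu = 0.000000, Gamma_vuv = 0.479783, Gamma_vvv = 0.000000; k4 = (-0.553240, -0.143349, -0.234545, -0.076099)
  Y <- Y + (h/6)(k1 + 2k2 + 2k3 + k4): u = 0.6186, v = -1.0335, du/dtau = -0.5530, dv/dtau = -0.1433
step 2:
  k1: at (u, v) = (0.618599, -1.033498), (du/dtau, dv/dtau) = (-0.553033, -0.143264); Gamma_uuu = 0.830436, Gamma_uuv = 0.000000, Gamma_uvv = -0.955079, Gamma_vuu = 0.000000, Gamma_vuv = 0.479903, Gamma_vvv = 0.000000; k1 = (-0.553033, -0.143264, -0.234383, -0.076045)
  k2: at (u, v) = (0.549470, -1.051406), (du/dtau, dv/dtau) = (-0.582331, -0.152769); Gamma_uuu = 0.814035, Gamma_uuv = 0.000000, Gamma_uvv = -0.907101, Gamma_vuu = 0.000000, Gamma_vuv = 0.433269, Gamma_vvv = 0.000000; k2 = (-0.582331, -0.152769, -0.254877, -0.077089)
  k3: at (u, v) = (0.545808, -1.052594), (du/dtau, dv/dtau) = (-0.584893, -0.152900); Gamma_uuu = 0.812687, Gamma_uuv = 0.000000, Gamma_uvv = -0.904168, Gamma_vuu = 0.000000, Gamma_vuv = 0.430663, Gamma_vvv = 0.000000; k3 = (-0.584893, -0.152900, -0.256882, -0.077028)
  k4: at (u, v) = (0.472376, -1.071723), (du/dtau, dv/dtau) = (-0.617254, -0.162521); Gamma_uuu = 0.773369, Gamma_uuv = 0.000000, Gamma_uvv = -0.835299, Gamma_vuu = 0.000000, Gamma_vuv = 0.375630, Gamma_vvv = 0.000000; k4 = (-0.617254, -0.162521, -0.272592, -0.075364)
  Y <- Y + (h/6)(k1 + 2k2 + 2k3 + k4): u = 0.4726, v = -1.0717, du/dtau = -0.6168, dv/dtau = -0.1624
step 3:
  k1: at (u, v) = (0.472569, -1.071711), (du/dtau, dv/dtau) = (-0.616804, -0.162415); Gamma_uuu = 0.773506, Gamma_uuv = 0.000000, Gamma_uvv = -0.835507, Gamma_vuu = 0.000000, Gamma_vuv = 0.375781, Gamma_vvv = 0.000000; k1 = (-0.616804, -0.162415, -0.272238, -0.075290)
  k2: at (u, v) = (0.395468, -1.092013), (du/dtau, dv/dtau) = (-0.650833, -0.171827); Gamma_uuu = 0.702402, Gamma_uuv = 0.000000, Gamma_uvv = -0.738809, Gamma_vuu = 0.000000, Gamma_vuv = 0.312599, Gamma_vvv = 0.000000; k2 = (-0.650833, -0.171827, -0.275713, -0.069916)
  k3: at (u, v) = (0.391215, -1.093190), (du/dtau, dv/dtau) = (-0.651268, -0.171155); Gamma_uuu = 0.697455, Gamma_uuv = 0.000000, Gamma_uvv = -0.732638, Gamma_vuu = 0.000000, Gamma_vuv = 0.308963, Gamma_vvv = 0.000000; k3 = (-0.651268, -0.171155, -0.274364, -0.068879)
  k4: at (u, v) = (0.309752, -1.114500), (du/dtau, dv/dtau) = (-0.685394, -0.179635); Gamma_uuu = 0.580030, Gamma_uuv = 0.000000, Gamma_uvv = -0.595878, Gamma_vuu = 0.000000, Gamma_vuv = 0.236620, Gamma_vvv = 0.000000; k4 = (-0.685394, -0.179635, -0.253250, -0.058266)
  Y <- Y + (h/6)(k1 + 2k2 + 2k3 + k4): u = 0.3098, v = -1.1145, du/dtau = -0.6845, dv/dtau = -0.1795

Answer: u = 0.3098, v = -1.1145, du/dtau = -0.6845, dv/dtau = -0.1795


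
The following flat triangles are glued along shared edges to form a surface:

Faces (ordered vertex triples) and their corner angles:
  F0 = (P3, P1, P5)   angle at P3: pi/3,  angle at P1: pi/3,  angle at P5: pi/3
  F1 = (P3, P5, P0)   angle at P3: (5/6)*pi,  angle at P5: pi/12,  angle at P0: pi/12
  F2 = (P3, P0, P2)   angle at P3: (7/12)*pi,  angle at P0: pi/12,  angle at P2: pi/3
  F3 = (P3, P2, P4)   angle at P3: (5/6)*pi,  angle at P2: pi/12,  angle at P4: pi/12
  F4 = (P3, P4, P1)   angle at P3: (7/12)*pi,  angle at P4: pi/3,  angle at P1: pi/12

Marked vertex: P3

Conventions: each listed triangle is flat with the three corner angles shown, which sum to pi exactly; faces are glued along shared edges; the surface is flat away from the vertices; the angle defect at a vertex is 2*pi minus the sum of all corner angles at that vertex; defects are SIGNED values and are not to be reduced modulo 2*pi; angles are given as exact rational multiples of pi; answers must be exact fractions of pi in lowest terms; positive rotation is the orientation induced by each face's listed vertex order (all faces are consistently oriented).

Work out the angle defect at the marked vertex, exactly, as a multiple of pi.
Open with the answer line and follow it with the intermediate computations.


Answer: defect(P3) = (-7/6)*pi

Sum of corner angles at P3: (19/6)*pi
defect = 2*pi - (19/6)*pi


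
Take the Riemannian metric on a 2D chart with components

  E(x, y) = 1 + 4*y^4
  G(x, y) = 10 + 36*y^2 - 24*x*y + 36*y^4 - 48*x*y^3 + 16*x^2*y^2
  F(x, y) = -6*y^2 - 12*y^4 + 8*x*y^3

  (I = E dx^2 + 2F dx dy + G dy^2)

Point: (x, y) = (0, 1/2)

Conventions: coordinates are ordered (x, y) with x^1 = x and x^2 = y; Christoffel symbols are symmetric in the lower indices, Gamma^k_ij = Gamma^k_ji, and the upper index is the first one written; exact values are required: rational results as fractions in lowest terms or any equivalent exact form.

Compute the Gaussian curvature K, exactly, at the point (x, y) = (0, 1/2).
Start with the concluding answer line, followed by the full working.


Answer: K = -16/1849

E = 5/4, F = -9/4, G = 85/4, EG - F^2 = 43/2 at the point
E_x = 0, E_y = 2, F_x = 1, F_y = -12, G_x = -18, G_y = 54
E_yy = 12, F_xy = 6, G_xx = 8
Compute both Brioschi determinants and normalise by (EG - F^2)^2.
M1 = [[-E_yy/2 + F_xy - G_xx/2, E_x/2, F_x - E_y/2], [F_y - G_x/2, E, F], [G_y/2, F, G]] = [[-4, 0, 0], [-3, 5/4, -9/4], [27, -9/4, 85/4]]; det M1 = -86
M2 = [[0, E_y/2, G_x/2], [E_y/2, E, F], [G_x/2, F, G]] = [[0, 1, -9], [1, 5/4, -9/4], [-9, -9/4, 85/4]]; det M2 = -82
det M1 - det M2 = -4; K = -4 / (43/2)^2 = -16/1849


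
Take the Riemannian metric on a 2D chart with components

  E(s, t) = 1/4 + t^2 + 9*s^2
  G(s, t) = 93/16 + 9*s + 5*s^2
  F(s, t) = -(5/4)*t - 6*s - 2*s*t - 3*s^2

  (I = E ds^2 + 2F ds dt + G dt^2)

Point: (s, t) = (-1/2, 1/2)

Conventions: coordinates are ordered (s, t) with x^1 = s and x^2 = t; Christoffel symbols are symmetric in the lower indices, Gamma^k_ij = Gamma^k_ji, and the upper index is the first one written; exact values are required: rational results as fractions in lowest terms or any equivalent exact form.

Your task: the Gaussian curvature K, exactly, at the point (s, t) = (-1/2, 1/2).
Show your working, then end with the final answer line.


E = 11/4, F = 17/8, G = 41/16, EG - F^2 = 81/32 at the point
E_s = -9, E_t = 1, F_s = -4, F_t = -1/4, G_s = 4, G_t = 0
E_tt = 2, F_st = -2, G_ss = 10
By Brioschi, K is (det M1 - det M2) divided by (EG - F^2) squared.
M1 = [[-E_tt/2 + F_st - G_ss/2, E_s/2, F_s - E_t/2], [F_t - G_s/2, E, F], [G_t/2, F, G]] = [[-8, -9/2, -9/2], [-9/4, 11/4, 17/8], [0, 17/8, 41/16]]; det M1 = -3159/128
M2 = [[0, E_t/2, G_s/2], [E_t/2, E, F], [G_s/2, F, G]] = [[0, 1/2, 2], [1/2, 11/4, 17/8], [2, 17/8, 41/16]]; det M2 = -473/64
det M1 - det M2 = -2213/128; K = -2213/128 / (81/32)^2 = -17704/6561

Answer: K = -17704/6561


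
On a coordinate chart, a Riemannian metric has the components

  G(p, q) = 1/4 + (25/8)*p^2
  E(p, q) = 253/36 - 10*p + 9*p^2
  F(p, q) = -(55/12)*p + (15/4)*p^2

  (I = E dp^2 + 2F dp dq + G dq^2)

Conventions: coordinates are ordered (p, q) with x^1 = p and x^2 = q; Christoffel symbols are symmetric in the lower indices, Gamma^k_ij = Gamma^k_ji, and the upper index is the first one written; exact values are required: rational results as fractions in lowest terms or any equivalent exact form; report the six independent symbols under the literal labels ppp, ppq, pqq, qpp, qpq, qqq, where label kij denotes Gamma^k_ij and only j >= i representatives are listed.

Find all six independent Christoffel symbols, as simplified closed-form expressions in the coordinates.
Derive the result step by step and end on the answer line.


E = 253/36 - 10*p + 9*p^2; F = -(55/12)*p + (15/4)*p^2; G = 1/4 + (25/8)*p^2
Gamma^k_ij = (1/2) g^{kl} (d_i g_jl + d_j g_il - d_l g_ij), with g^inv = (1/(EG-F^2)) [[G, -F], [-F, E]]
first partials: E_p = -10 + 18*p, E_q = 0, F_p = -55/12 + (15/2)*p, F_q = 0, G_p = (25/4)*p, G_q = 0
D = EG - F^2 = 253/144 - (5/2)*p + (923/288)*p^2 + (25/8)*p^3 + (225/16)*p^4
expanded: Gamma^p_pp = (G E_p - 2F F_p + F E_q)/(2D), Gamma^p_pq = (G E_q - F G_p)/(2D), Gamma^p_qq = (2G F_q - G G_p - F G_q)/(2D), Gamma^q_pp = (2E F_p - E E_q - F E_p)/(2D), Gamma^q_pq = (E G_p - F E_q)/(2D), Gamma^q_qq = (E G_q - 2F F_q + F G_p)/(2D); substitute and cancel common factors

Answer: Gamma_ppp = (10350*p^2 - 5402*p - 360)/(4050*p^4 + 900*p^3 + 923*p^2 - 720*p + 506), Gamma_ppq = (-3375*p^3 + 4125*p^2)/(4050*p^4 + 900*p^3 + 923*p^2 - 720*p + 506), Gamma_pqq = (-5625*p^3 - 450*p)/(8100*p^4 + 1800*p^3 + 1846*p^2 - 1440*p + 1012), Gamma_qpp = (29160*p^3 - 48600*p^2 + 65340*p - 27830)/(12150*p^4 + 2700*p^3 + 2769*p^2 - 2160*p + 1518), Gamma_qpq = (8100*p^3 - 9000*p^2 + 6325*p)/(4050*p^4 + 900*p^3 + 923*p^2 - 720*p + 506), Gamma_qqq = (3375*p^3 - 4125*p^2)/(4050*p^4 + 900*p^3 + 923*p^2 - 720*p + 506)


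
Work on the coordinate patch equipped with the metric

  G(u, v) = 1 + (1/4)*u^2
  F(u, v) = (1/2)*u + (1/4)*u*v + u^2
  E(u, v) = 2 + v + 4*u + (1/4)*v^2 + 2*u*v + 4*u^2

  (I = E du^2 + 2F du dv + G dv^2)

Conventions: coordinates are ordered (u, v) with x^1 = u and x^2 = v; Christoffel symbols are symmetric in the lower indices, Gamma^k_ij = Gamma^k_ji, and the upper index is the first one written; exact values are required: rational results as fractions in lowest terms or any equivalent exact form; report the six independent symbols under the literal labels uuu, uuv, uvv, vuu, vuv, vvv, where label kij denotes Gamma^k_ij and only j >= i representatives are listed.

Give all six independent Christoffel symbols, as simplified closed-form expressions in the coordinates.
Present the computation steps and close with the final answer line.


E = 2 + v + 4*u + (1/4)*v^2 + 2*u*v + 4*u^2; F = (1/2)*u + (1/4)*u*v + u^2; G = 1 + (1/4)*u^2
Gamma^k_ij = (1/2) g^{kl} (d_i g_jl + d_j g_il - d_l g_ij), with g^inv = (1/(EG-F^2)) [[G, -F], [-F, E]]
first partials: E_u = 4 + 2*v + 8*u, E_v = 1 + (1/2)*v + 2*u, F_u = 1/2 + (1/4)*v + 2*u, F_v = (1/4)*u, G_u = (1/2)*u, G_v = 0
D = EG - F^2 = 2 + v + 4*u + (1/4)*v^2 + 2*u*v + (17/4)*u^2
expanded: Gamma^u_uu = (G E_u - 2F F_u + F E_v)/(2D), Gamma^u_uv = (G E_v - F G_u)/(2D), Gamma^u_vv = (2G F_v - G G_u - F G_v)/(2D), Gamma^v_uu = (2E F_u - E E_v - F E_u)/(2D), Gamma^v_uv = (E G_u - F E_v)/(2D), Gamma^v_vv = (E G_v - 2F F_v + F G_u)/(2D); substitute and cancel common factors

Answer: Gamma_uuu = (16*u + 4*v + 8)/(17*u^2 + 8*u*v + 16*u + v^2 + 4*v + 8), Gamma_uuv = (4*u + v + 2)/(17*u^2 + 8*u*v + 16*u + v^2 + 4*v + 8), Gamma_uvv = 0, Gamma_vuu = 4*u/(17*u^2 + 8*u*v + 16*u + v^2 + 4*v + 8), Gamma_vuv = u/(17*u^2 + 8*u*v + 16*u + v^2 + 4*v + 8), Gamma_vvv = 0


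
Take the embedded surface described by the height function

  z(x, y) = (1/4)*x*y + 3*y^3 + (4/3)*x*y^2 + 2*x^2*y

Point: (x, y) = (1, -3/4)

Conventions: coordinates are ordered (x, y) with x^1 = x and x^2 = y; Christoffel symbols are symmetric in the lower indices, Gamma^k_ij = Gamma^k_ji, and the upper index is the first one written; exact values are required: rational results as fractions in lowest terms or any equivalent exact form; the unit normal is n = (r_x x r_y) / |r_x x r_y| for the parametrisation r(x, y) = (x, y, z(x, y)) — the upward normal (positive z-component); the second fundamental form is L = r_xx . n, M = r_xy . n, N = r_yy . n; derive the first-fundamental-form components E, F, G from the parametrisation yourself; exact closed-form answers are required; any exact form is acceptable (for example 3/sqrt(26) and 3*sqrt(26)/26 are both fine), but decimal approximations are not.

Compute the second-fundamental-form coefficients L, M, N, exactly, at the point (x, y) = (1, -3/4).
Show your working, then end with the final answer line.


z_x = -39/16, z_y = 85/16, z_xx = -3, z_xy = 9/4, z_yy = -65/6
E = 1777/256, F = -3315/256, G = 7481/256; answer radicand W^2 = 4501/128
unnormalised second-form numerators: l = -3, m = 9/4, n = -65/6; L = l/sqrt(4501/128), and similarly M = m/sqrt(W^2), N = n/sqrt(W^2)

Answer: L = -24*sqrt(9002)/4501, M = 18*sqrt(9002)/4501, N = -260*sqrt(9002)/13503


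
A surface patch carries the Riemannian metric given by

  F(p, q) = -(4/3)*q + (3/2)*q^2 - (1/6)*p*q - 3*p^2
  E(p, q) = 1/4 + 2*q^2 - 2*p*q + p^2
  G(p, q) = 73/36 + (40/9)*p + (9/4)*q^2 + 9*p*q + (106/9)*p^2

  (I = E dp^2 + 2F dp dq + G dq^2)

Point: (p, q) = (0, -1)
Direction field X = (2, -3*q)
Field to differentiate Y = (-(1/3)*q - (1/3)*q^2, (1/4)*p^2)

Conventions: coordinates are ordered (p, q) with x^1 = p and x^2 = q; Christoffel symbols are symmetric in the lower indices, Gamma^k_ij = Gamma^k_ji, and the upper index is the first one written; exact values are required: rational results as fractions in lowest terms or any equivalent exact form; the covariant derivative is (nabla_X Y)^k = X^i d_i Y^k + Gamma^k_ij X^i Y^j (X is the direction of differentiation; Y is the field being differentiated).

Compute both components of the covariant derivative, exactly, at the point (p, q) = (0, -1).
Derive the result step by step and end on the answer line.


E = 9/4, F = 17/6, G = 77/18 at the point
E_p = 2, E_q = -4, F_p = 1/6, F_q = -13/3, G_p = -41/9, G_q = -9/2
EG - F^2 = 115/72;  g^inv = (72/115) * [[77/18, -17/6], [-17/6, 9/4]]
first-kind symbols [ij,l] = (1/2)(d_i g_jl + d_j g_il - d_l g_ij): [pp,p] = E_p/2 = 1, [pp,q] = F_p - E_q/2 = 13/6, [pq,p] = E_q/2 = -2, [pq,q] = G_p/2 = -41/18, [qq,p] = F_q - G_p/2 = -37/18, [qq,q] = G_q/2 = -9/4
Gamma^p_ij = (G*[ij,p] - F*[ij,q])/(EG - F^2), Gamma^q_ij = (E*[ij,q] - F*[ij,p])/(EG - F^2)
Gamma_ppp = -134/115, Gamma_ppq = -454/345, Gamma_pqq = -1567/1035, Gamma_qpp = 147/115, Gamma_qpq = 39/115, Gamma_qqq = 329/690
X = (2, 3), Y = (0, 0) at the point

Answer: (nabla_X Y)^p = 1, (nabla_X Y)^q = 0


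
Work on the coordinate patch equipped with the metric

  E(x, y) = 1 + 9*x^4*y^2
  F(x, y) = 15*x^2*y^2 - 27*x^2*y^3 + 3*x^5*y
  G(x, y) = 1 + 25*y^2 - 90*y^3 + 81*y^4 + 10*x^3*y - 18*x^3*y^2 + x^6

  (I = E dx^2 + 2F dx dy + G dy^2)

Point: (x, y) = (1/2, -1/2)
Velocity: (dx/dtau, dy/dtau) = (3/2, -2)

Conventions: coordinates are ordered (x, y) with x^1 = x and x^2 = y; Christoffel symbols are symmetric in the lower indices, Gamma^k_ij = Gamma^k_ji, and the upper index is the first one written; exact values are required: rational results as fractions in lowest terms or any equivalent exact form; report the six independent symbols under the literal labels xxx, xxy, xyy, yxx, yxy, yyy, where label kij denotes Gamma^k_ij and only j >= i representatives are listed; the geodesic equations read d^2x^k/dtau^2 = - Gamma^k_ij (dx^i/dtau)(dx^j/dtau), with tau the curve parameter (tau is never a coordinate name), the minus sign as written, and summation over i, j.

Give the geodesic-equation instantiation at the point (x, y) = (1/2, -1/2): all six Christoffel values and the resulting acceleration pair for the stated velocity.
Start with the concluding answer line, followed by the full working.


Answer: Gamma_xxx = 18/721, Gamma_xxy = -9/721, Gamma_xyy = -24/103, Gamma_yxx = 222/721, Gamma_yxy = -111/721, Gamma_yyy = -296/103; accelerations (d^2x/dtau^2, d^2y/dtau^2) = (165/206, 2035/206)

E = 73/64, F = 111/64, G = 1433/64 at the point
E_x = 9/8, E_y = -9/16, F_x = 213/32, F_y = -279/32, G_x = -111/16, G_y = -259/2
EG - F^2 = 721/32;  g^inv = (32/721) * [[1433/64, -111/64], [-111/64, 73/64]]
first-kind symbols [ij,l] = (1/2)(d_i g_jl + d_j g_il - d_l g_ij): [xx,x] = E_x/2 = 9/16, [xx,y] = F_x - E_y/2 = 111/16, [xy,x] = E_y/2 = -9/32, [xy,y] = G_x/2 = -111/32, [yy,x] = F_y - G_x/2 = -21/4, [yy,y] = G_y/2 = -259/4
Gamma^x_ij = (G*[ij,x] - F*[ij,y])/(EG - F^2), Gamma^y_ij = (E*[ij,y] - F*[ij,x])/(EG - F^2)
Gamma_xxx = 18/721, Gamma_xxy = -9/721, Gamma_xyy = -24/103, Gamma_yxx = 222/721, Gamma_yxy = -111/721, Gamma_yyy = -296/103
d^2x/dtau^2 = -(Gamma_xxx*(3/2)^2 + 2*Gamma_xxy*(3/2)*(-2) + Gamma_xyy*(-2)^2) = 165/206
d^2y/dtau^2 = -(Gamma_yxx*(3/2)^2 + 2*Gamma_yxy*(3/2)*(-2) + Gamma_yyy*(-2)^2) = 2035/206


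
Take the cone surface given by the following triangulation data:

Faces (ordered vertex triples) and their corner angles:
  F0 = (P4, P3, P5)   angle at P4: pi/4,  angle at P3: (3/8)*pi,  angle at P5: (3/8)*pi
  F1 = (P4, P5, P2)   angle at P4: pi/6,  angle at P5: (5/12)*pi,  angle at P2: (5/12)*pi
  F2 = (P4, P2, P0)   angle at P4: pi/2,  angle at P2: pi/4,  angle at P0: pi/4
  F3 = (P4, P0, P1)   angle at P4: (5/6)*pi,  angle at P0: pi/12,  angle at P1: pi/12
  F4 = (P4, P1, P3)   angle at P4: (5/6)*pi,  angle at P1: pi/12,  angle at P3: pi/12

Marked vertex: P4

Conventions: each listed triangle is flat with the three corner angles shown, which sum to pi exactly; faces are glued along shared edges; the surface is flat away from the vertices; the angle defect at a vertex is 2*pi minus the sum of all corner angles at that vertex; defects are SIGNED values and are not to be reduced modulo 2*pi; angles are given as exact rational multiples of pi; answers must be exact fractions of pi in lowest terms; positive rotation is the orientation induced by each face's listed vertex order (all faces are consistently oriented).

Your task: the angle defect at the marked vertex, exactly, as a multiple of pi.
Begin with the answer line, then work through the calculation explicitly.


Answer: defect(P4) = (-7/12)*pi

Sum of corner angles at P4: (31/12)*pi
defect = 2*pi - (31/12)*pi


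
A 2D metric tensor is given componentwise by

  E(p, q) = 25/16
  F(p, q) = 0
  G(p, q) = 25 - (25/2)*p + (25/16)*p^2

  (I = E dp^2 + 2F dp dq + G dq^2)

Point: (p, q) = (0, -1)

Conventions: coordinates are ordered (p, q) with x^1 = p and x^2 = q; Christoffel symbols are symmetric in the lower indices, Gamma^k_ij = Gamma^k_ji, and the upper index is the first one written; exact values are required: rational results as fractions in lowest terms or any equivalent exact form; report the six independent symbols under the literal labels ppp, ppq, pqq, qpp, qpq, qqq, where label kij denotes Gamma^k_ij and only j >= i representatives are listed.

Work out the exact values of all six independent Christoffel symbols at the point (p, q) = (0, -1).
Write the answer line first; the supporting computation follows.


Answer: Gamma_ppp = 0, Gamma_ppq = 0, Gamma_pqq = 4, Gamma_qpp = 0, Gamma_qpq = -1/4, Gamma_qqq = 0

E = 25/16, F = 0, G = 25 at the point
E_p = 0, E_q = 0, F_p = 0, F_q = 0, G_p = -25/2, G_q = 0
EG - F^2 = 625/16;  g^inv = (16/625) * [[25, 0], [0, 25/16]]
first-kind symbols [ij,l] = (1/2)(d_i g_jl + d_j g_il - d_l g_ij): [pp,p] = E_p/2 = 0, [pp,q] = F_p - E_q/2 = 0, [pq,p] = E_q/2 = 0, [pq,q] = G_p/2 = -25/4, [qq,p] = F_q - G_p/2 = 25/4, [qq,q] = G_q/2 = 0
Gamma^p_ij = (G*[ij,p] - F*[ij,q])/(EG - F^2), Gamma^q_ij = (E*[ij,q] - F*[ij,p])/(EG - F^2)


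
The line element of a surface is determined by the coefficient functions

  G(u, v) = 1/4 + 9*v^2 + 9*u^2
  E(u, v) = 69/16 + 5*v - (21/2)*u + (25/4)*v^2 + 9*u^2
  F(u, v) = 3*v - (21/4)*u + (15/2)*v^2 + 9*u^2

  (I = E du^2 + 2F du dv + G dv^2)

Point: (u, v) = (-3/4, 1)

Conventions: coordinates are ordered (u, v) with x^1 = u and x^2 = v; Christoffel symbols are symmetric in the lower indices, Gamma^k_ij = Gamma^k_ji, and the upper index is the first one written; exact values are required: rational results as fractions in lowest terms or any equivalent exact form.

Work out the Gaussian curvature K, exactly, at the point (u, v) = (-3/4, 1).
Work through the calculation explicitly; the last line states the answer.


E = 57/2, F = 39/2, G = 229/16, EG - F^2 = 885/32 at the point
E_u = -24, E_v = 35/2, F_u = -75/4, F_v = 18, G_u = -27/2, G_v = 18
E_vv = 25/2, F_uv = 0, G_uu = 18
Evaluate Brioschi's two determinant matrices M1, M2 and divide by (EG - F^2)^2.
M1 = [[-E_vv/2 + F_uv - G_uu/2, E_u/2, F_u - E_v/2], [F_v - G_u/2, E, F], [G_v/2, F, G]] = [[-61/4, -12, -55/2], [99/4, 57/2, 39/2], [9, 39/2, 229/16]]; det M1 = -575409/128
M2 = [[0, E_v/2, G_u/2], [E_v/2, E, F], [G_u/2, F, G]] = [[0, 35/4, -27/4], [35/4, 57/2, 39/2], [-27/4, 39/2, 229/16]]; det M2 = -1202629/256
det M1 - det M2 = 51811/256; K = 51811/256 / (885/32)^2 = 207244/783225

Answer: K = 207244/783225
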